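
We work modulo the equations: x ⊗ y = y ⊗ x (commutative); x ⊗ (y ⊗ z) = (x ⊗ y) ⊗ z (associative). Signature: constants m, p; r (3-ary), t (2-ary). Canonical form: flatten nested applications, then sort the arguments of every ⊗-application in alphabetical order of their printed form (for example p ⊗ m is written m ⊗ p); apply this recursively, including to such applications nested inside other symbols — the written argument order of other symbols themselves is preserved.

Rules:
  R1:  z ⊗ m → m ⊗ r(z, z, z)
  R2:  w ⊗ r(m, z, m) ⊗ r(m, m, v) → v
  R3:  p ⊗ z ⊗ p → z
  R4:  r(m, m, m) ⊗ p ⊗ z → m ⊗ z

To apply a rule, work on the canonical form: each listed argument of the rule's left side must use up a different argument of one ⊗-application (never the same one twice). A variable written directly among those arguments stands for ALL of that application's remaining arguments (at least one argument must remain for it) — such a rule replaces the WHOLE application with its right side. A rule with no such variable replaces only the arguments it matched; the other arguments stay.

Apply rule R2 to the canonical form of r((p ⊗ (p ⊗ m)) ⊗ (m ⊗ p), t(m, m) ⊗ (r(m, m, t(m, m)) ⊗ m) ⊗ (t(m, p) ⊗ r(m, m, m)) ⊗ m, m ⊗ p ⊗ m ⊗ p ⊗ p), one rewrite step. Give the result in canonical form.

Answer: r(m ⊗ m ⊗ p ⊗ p ⊗ p, t(m, m), m ⊗ m ⊗ p ⊗ p ⊗ p)

Derivation:
Canonical form:  r(m ⊗ m ⊗ p ⊗ p ⊗ p, m ⊗ m ⊗ r(m, m, m) ⊗ r(m, m, t(m, m)) ⊗ t(m, m) ⊗ t(m, p), m ⊗ m ⊗ p ⊗ p ⊗ p)
Apply R2:  consuming r(m, m, m), r(m, m, t(m, m));  v := t(m, m), w := m ⊗ m ⊗ t(m, m) ⊗ t(m, p), z := m
The variable takes the whole remainder — replace the entire application.
Giving:  r(m ⊗ m ⊗ p ⊗ p ⊗ p, t(m, m), m ⊗ m ⊗ p ⊗ p ⊗ p)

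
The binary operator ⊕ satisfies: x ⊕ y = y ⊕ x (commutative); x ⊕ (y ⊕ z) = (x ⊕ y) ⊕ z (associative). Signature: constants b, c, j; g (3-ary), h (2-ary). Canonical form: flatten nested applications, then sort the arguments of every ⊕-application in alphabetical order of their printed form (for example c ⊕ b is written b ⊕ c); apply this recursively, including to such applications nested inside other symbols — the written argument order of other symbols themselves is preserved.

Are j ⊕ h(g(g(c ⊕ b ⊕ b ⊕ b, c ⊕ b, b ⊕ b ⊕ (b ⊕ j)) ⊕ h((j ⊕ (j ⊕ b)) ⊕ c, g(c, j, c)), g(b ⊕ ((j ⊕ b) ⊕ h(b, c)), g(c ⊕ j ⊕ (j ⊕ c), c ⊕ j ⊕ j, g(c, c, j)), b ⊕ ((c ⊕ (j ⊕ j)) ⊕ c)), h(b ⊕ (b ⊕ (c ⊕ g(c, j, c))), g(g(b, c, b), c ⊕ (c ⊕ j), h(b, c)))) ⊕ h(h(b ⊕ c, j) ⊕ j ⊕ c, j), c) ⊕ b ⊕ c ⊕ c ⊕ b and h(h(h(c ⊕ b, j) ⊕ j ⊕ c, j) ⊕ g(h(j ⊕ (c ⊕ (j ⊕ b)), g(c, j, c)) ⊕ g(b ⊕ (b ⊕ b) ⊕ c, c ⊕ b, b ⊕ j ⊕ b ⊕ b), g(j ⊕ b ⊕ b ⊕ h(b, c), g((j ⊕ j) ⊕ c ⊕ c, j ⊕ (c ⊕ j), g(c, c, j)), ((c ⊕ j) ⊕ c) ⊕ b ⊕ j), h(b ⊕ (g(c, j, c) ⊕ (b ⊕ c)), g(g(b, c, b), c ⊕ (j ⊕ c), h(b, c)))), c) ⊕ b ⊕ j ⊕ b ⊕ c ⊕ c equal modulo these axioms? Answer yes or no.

Answer: yes — both canonical forms are b ⊕ b ⊕ c ⊕ c ⊕ h(g(g(b ⊕ b ⊕ b ⊕ c, b ⊕ c, b ⊕ b ⊕ b ⊕ j) ⊕ h(b ⊕ c ⊕ j ⊕ j, g(c, j, c)), g(b ⊕ b ⊕ h(b, c) ⊕ j, g(c ⊕ c ⊕ j ⊕ j, c ⊕ j ⊕ j, g(c, c, j)), b ⊕ c ⊕ c ⊕ j ⊕ j), h(b ⊕ b ⊕ c ⊕ g(c, j, c), g(g(b, c, b), c ⊕ c ⊕ j, h(b, c)))) ⊕ h(c ⊕ h(b ⊕ c, j) ⊕ j, j), c) ⊕ j

Derivation:
Left:  j ⊕ h(g(g(c ⊕ b ⊕ b ⊕ b, c ⊕ b, b ⊕ b ⊕ (b ⊕ j)) ⊕ h((j ⊕ (j ⊕ b)) ⊕ c, g(c, j, c)), g(b ⊕ ((j ⊕ b) ⊕ h(b, c)), g(c ⊕ j ⊕ (j ⊕ c), c ⊕ j ⊕ j, g(c, c, j)), b ⊕ ((c ⊕ (j ⊕ j)) ⊕ c)), h(b ⊕ (b ⊕ (c ⊕ g(c, j, c))), g(g(b, c, b), c ⊕ (c ⊕ j), h(b, c)))) ⊕ h(h(b ⊕ c, j) ⊕ j ⊕ c, j), c) ⊕ b ⊕ c ⊕ c ⊕ b
  Simplify inside:  h(g(g(c ⊕ b ⊕ b ⊕ b, c ⊕ b, b ⊕ b ⊕ (b ⊕ j)) ⊕ h((j ⊕ (j ⊕ b)) ⊕ c, g(c, j, c)), g(b ⊕ ((j ⊕ b) ⊕ h(b, c)), g(c ⊕ j ⊕ (j ⊕ c), c ⊕ j ⊕ j, g(c, c, j)), b ⊕ ((c ⊕ (j ⊕ j)) ⊕ c)), h(b ⊕ (b ⊕ (c ⊕ g(c, j, c))), g(g(b, c, b), c ⊕ (c ⊕ j), h(b, c)))) ⊕ h(h(b ⊕ c, j) ⊕ j ⊕ c, j), c)  →  h(g(g(b ⊕ b ⊕ b ⊕ c, b ⊕ c, b ⊕ b ⊕ b ⊕ j) ⊕ h(b ⊕ c ⊕ j ⊕ j, g(c, j, c)), g(b ⊕ b ⊕ h(b, c) ⊕ j, g(c ⊕ c ⊕ j ⊕ j, c ⊕ j ⊕ j, g(c, c, j)), b ⊕ c ⊕ c ⊕ j ⊕ j), h(b ⊕ b ⊕ c ⊕ g(c, j, c), g(g(b, c, b), c ⊕ c ⊕ j, h(b, c)))) ⊕ h(c ⊕ h(b ⊕ c, j) ⊕ j, j), c)
  Order the arguments:  b ⊕ b ⊕ c ⊕ c ⊕ h(g(g(b ⊕ b ⊕ b ⊕ c, b ⊕ c, b ⊕ b ⊕ b ⊕ j) ⊕ h(b ⊕ c ⊕ j ⊕ j, g(c, j, c)), g(b ⊕ b ⊕ h(b, c) ⊕ j, g(c ⊕ c ⊕ j ⊕ j, c ⊕ j ⊕ j, g(c, c, j)), b ⊕ c ⊕ c ⊕ j ⊕ j), h(b ⊕ b ⊕ c ⊕ g(c, j, c), g(g(b, c, b), c ⊕ c ⊕ j, h(b, c)))) ⊕ h(c ⊕ h(b ⊕ c, j) ⊕ j, j), c) ⊕ j
Right:  h(h(h(c ⊕ b, j) ⊕ j ⊕ c, j) ⊕ g(h(j ⊕ (c ⊕ (j ⊕ b)), g(c, j, c)) ⊕ g(b ⊕ (b ⊕ b) ⊕ c, c ⊕ b, b ⊕ j ⊕ b ⊕ b), g(j ⊕ b ⊕ b ⊕ h(b, c), g((j ⊕ j) ⊕ c ⊕ c, j ⊕ (c ⊕ j), g(c, c, j)), ((c ⊕ j) ⊕ c) ⊕ b ⊕ j), h(b ⊕ (g(c, j, c) ⊕ (b ⊕ c)), g(g(b, c, b), c ⊕ (j ⊕ c), h(b, c)))), c) ⊕ b ⊕ j ⊕ b ⊕ c ⊕ c
  Simplify inside:  h(h(h(c ⊕ b, j) ⊕ j ⊕ c, j) ⊕ g(h(j ⊕ (c ⊕ (j ⊕ b)), g(c, j, c)) ⊕ g(b ⊕ (b ⊕ b) ⊕ c, c ⊕ b, b ⊕ j ⊕ b ⊕ b), g(j ⊕ b ⊕ b ⊕ h(b, c), g((j ⊕ j) ⊕ c ⊕ c, j ⊕ (c ⊕ j), g(c, c, j)), ((c ⊕ j) ⊕ c) ⊕ b ⊕ j), h(b ⊕ (g(c, j, c) ⊕ (b ⊕ c)), g(g(b, c, b), c ⊕ (j ⊕ c), h(b, c)))), c)  →  h(g(g(b ⊕ b ⊕ b ⊕ c, b ⊕ c, b ⊕ b ⊕ b ⊕ j) ⊕ h(b ⊕ c ⊕ j ⊕ j, g(c, j, c)), g(b ⊕ b ⊕ h(b, c) ⊕ j, g(c ⊕ c ⊕ j ⊕ j, c ⊕ j ⊕ j, g(c, c, j)), b ⊕ c ⊕ c ⊕ j ⊕ j), h(b ⊕ b ⊕ c ⊕ g(c, j, c), g(g(b, c, b), c ⊕ c ⊕ j, h(b, c)))) ⊕ h(c ⊕ h(b ⊕ c, j) ⊕ j, j), c)
  Sort arguments:  b ⊕ b ⊕ c ⊕ c ⊕ h(g(g(b ⊕ b ⊕ b ⊕ c, b ⊕ c, b ⊕ b ⊕ b ⊕ j) ⊕ h(b ⊕ c ⊕ j ⊕ j, g(c, j, c)), g(b ⊕ b ⊕ h(b, c) ⊕ j, g(c ⊕ c ⊕ j ⊕ j, c ⊕ j ⊕ j, g(c, c, j)), b ⊕ c ⊕ c ⊕ j ⊕ j), h(b ⊕ b ⊕ c ⊕ g(c, j, c), g(g(b, c, b), c ⊕ c ⊕ j, h(b, c)))) ⊕ h(c ⊕ h(b ⊕ c, j) ⊕ j, j), c) ⊕ j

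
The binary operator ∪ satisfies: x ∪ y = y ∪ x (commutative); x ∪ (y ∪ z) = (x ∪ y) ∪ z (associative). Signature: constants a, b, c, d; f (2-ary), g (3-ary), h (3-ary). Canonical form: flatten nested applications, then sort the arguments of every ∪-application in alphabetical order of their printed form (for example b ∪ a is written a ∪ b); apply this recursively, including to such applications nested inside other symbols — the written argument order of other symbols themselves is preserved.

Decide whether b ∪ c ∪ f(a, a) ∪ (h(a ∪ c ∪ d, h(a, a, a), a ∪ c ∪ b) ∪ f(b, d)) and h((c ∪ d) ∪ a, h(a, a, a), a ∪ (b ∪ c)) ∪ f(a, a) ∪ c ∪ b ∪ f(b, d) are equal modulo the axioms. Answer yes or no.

Left:  b ∪ c ∪ f(a, a) ∪ (h(a ∪ c ∪ d, h(a, a, a), a ∪ c ∪ b) ∪ f(b, d))
  Flatten:  b ∪ c ∪ f(a, a) ∪ h(a ∪ c ∪ d, h(a, a, a), a ∪ c ∪ b) ∪ f(b, d)
  Canonicalize subterm:  h(a ∪ c ∪ d, h(a, a, a), a ∪ c ∪ b)  →  h(a ∪ c ∪ d, h(a, a, a), a ∪ b ∪ c)
  Sort arguments:  b ∪ c ∪ f(a, a) ∪ f(b, d) ∪ h(a ∪ c ∪ d, h(a, a, a), a ∪ b ∪ c)
Right:  h((c ∪ d) ∪ a, h(a, a, a), a ∪ (b ∪ c)) ∪ f(a, a) ∪ c ∪ b ∪ f(b, d)
  Canonicalize subterm:  h((c ∪ d) ∪ a, h(a, a, a), a ∪ (b ∪ c))  →  h(a ∪ c ∪ d, h(a, a, a), a ∪ b ∪ c)
  Sort arguments:  b ∪ c ∪ f(a, a) ∪ f(b, d) ∪ h(a ∪ c ∪ d, h(a, a, a), a ∪ b ∪ c)

Answer: yes — both canonical forms are b ∪ c ∪ f(a, a) ∪ f(b, d) ∪ h(a ∪ c ∪ d, h(a, a, a), a ∪ b ∪ c)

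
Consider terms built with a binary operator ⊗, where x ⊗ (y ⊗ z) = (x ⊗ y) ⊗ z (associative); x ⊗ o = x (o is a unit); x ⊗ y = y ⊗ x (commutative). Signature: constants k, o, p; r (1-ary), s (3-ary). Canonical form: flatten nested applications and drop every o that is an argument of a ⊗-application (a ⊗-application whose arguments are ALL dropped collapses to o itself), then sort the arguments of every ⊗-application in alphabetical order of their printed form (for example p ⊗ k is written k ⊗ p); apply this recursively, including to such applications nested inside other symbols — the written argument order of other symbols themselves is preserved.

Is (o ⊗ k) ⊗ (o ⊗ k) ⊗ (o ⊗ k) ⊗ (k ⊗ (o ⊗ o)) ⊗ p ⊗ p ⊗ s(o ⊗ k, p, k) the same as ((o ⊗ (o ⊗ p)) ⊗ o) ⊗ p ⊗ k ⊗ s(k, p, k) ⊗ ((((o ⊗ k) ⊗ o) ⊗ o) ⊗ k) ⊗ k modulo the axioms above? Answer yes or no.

Answer: yes — both canonical forms are k ⊗ k ⊗ k ⊗ k ⊗ p ⊗ p ⊗ s(k, p, k)

Derivation:
Left:  (o ⊗ k) ⊗ (o ⊗ k) ⊗ (o ⊗ k) ⊗ (k ⊗ (o ⊗ o)) ⊗ p ⊗ p ⊗ s(o ⊗ k, p, k)
  Un-nest:  o ⊗ k ⊗ o ⊗ k ⊗ o ⊗ k ⊗ k ⊗ o ⊗ o ⊗ p ⊗ p ⊗ s(o ⊗ k, p, k)
  Canonicalize subterm:  s(o ⊗ k, p, k)  →  s(k, p, k)
  Drop the unit:  drop o (×5)
  Sort:  k ⊗ k ⊗ k ⊗ k ⊗ p ⊗ p ⊗ s(k, p, k)
Right:  ((o ⊗ (o ⊗ p)) ⊗ o) ⊗ p ⊗ k ⊗ s(k, p, k) ⊗ ((((o ⊗ k) ⊗ o) ⊗ o) ⊗ k) ⊗ k
  Merge nested applications:  o ⊗ o ⊗ p ⊗ o ⊗ p ⊗ k ⊗ s(k, p, k) ⊗ o ⊗ k ⊗ o ⊗ o ⊗ k ⊗ k
  Unit:  drop o (×6)
  Sort arguments:  k ⊗ k ⊗ k ⊗ k ⊗ p ⊗ p ⊗ s(k, p, k)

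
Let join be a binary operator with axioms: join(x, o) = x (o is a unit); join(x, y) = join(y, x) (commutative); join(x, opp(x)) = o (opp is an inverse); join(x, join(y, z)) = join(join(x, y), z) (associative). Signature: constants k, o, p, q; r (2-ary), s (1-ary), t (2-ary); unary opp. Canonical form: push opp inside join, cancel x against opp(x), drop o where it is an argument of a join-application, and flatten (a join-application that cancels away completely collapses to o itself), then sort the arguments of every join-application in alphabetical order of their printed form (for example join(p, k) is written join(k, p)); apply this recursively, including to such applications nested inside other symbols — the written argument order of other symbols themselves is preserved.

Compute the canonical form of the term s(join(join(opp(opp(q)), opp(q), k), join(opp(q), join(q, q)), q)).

Focus inside:  join(join(opp(opp(q)), opp(q), k), join(opp(q), join(q, q)), q)
Push opp inside:  distribute opp over join and collapse double opp
Combine occurrences:  join(q, q, k)
Sort:  join(k, q, q)
Reassemble:  s(join(k, q, q))

Answer: s(join(k, q, q))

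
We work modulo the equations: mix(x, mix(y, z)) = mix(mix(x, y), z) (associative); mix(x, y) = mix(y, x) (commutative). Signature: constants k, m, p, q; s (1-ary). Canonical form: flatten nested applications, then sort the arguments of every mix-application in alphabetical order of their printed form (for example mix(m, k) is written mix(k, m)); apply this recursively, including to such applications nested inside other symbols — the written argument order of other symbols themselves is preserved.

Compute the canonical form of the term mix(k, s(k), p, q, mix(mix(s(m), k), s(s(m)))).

Answer: mix(k, k, p, q, s(k), s(m), s(s(m)))

Derivation:
Merge nested applications:  mix(k, s(k), p, q, s(m), k, s(s(m)))
Sort:  mix(k, k, p, q, s(k), s(m), s(s(m)))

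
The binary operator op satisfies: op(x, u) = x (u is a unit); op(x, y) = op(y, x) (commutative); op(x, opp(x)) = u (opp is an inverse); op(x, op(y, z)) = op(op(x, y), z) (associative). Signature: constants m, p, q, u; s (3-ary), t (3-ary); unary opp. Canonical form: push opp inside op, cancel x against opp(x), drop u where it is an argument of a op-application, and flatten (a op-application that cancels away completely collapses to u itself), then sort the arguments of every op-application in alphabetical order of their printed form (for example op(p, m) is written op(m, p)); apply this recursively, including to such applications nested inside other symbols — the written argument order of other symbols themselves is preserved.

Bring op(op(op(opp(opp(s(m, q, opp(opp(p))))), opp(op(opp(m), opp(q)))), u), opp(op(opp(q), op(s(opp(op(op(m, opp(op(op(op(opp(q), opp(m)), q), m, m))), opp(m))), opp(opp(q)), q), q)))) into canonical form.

Push opp inside:  distribute opp over op and collapse double opp
Collect terms:  op(s(m, q, p), m, q, opp(s(m, q, q)))
Sort:  op(m, opp(s(m, q, q)), q, s(m, q, p))

Answer: op(m, opp(s(m, q, q)), q, s(m, q, p))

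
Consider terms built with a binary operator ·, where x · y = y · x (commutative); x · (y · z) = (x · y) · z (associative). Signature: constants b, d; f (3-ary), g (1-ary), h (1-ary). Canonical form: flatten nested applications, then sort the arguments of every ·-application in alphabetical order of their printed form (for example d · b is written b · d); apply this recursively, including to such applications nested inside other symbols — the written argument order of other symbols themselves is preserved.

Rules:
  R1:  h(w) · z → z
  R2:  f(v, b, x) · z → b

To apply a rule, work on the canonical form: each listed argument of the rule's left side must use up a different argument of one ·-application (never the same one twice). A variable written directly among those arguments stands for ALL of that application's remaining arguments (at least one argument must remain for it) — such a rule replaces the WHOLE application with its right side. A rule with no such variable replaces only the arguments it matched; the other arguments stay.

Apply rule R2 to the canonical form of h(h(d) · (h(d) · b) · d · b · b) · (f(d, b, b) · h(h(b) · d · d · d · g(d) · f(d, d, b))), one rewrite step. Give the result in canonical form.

Answer: b

Derivation:
Canonical form:  f(d, b, b) · h(b · b · b · d · h(d) · h(d)) · h(d · d · d · f(d, d, b) · g(d) · h(b))
Apply R2:  consuming f(d, b, b);  v := d, x := b, z := h(b · b · b · d · h(d) · h(d)) · h(d · d · d · f(d, d, b) · g(d) · h(b))
The extension variable absorbs all remaining arguments, so the whole application is rewritten.
Giving:  b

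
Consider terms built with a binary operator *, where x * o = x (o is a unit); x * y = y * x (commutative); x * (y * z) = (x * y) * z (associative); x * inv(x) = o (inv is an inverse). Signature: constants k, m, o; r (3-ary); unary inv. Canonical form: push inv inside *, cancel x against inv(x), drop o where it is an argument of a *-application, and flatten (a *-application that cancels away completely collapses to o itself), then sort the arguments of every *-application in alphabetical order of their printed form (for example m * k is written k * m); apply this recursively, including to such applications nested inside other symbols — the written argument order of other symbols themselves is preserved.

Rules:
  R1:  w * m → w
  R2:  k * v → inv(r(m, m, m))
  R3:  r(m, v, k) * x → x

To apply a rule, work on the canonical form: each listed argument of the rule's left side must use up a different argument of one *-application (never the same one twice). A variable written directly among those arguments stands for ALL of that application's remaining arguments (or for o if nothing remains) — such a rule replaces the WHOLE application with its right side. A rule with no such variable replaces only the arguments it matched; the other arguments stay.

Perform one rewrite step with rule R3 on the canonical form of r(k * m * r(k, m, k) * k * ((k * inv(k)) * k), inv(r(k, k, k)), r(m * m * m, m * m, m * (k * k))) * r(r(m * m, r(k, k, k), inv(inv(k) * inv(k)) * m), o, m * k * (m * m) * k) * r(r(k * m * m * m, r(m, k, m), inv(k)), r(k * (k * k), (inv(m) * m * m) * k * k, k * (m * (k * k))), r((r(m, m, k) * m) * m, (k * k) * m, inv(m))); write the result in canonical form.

Answer: r(k * k * k * m * r(k, m, k), inv(r(k, k, k)), r(m * m * m, m * m, k * k * m)) * r(r(k * m * m * m, r(m, k, m), inv(k)), r(k * k * k, k * k * m, k * k * k * m), r(m * m, k * k * m, inv(m))) * r(r(m * m, r(k, k, k), k * k * m), o, k * k * m * m * m)

Derivation:
Canonical form:  r(k * k * k * m * r(k, m, k), inv(r(k, k, k)), r(m * m * m, m * m, k * k * m)) * r(r(k * m * m * m, r(m, k, m), inv(k)), r(k * k * k, k * k * m, k * k * k * m), r(m * m * r(m, m, k), k * k * m, inv(m))) * r(r(m * m, r(k, k, k), k * k * m), o, k * k * m * m * m)
Apply R3:  consuming r(m, m, k);  v := m, x := m * m
The extension variable absorbs all remaining arguments, so the whole application is rewritten.
Giving:  r(k * k * k * m * r(k, m, k), inv(r(k, k, k)), r(m * m * m, m * m, k * k * m)) * r(r(k * m * m * m, r(m, k, m), inv(k)), r(k * k * k, k * k * m, k * k * k * m), r(m * m, k * k * m, inv(m))) * r(r(m * m, r(k, k, k), k * k * m), o, k * k * m * m * m)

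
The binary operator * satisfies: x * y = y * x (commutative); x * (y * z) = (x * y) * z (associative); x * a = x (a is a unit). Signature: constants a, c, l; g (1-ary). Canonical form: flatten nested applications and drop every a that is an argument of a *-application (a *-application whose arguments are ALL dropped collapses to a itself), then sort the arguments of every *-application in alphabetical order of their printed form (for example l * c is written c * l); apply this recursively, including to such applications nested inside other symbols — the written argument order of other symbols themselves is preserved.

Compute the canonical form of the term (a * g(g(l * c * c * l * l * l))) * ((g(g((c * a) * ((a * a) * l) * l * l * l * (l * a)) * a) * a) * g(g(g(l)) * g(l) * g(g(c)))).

Answer: g(g(c * c * l * l * l * l)) * g(g(c * l * l * l * l * l)) * g(g(g(c)) * g(g(l)) * g(l))

Derivation:
Merge nested applications:  a * g(g(l * c * c * l * l * l)) * g(g((c * a) * ((a * a) * l) * l * l * l * (l * a)) * a) * a * g(g(g(l)) * g(l) * g(g(c)))
Inside:  g(g(l * c * c * l * l * l))  →  g(g(c * c * l * l * l * l))
Canonicalize subterm:  g(g((c * a) * ((a * a) * l) * l * l * l * (l * a)) * a)  →  g(g(c * l * l * l * l * l))
Inside:  g(g(g(l)) * g(l) * g(g(c)))  →  g(g(g(c)) * g(g(l)) * g(l))
Drop the unit:  drop a (×2)
Sort:  g(g(c * c * l * l * l * l)) * g(g(c * l * l * l * l * l)) * g(g(g(c)) * g(g(l)) * g(l))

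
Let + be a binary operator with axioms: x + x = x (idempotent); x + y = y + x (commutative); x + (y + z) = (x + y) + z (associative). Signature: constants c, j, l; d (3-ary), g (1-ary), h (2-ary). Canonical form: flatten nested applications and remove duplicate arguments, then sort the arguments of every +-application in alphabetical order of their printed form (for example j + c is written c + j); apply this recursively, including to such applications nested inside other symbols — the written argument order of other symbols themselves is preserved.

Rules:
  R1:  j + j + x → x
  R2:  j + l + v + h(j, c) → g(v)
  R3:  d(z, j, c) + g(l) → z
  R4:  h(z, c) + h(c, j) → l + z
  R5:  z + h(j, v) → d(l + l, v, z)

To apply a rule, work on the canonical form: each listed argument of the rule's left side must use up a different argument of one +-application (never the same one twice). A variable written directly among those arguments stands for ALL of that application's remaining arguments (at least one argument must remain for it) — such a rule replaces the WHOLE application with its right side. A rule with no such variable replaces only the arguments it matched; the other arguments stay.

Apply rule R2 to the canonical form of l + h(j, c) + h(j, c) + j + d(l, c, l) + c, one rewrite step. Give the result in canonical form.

Answer: g(c + d(l, c, l))

Derivation:
Canonical form:  c + d(l, c, l) + h(j, c) + j + l
Match R2:  consume h(j, c), j, l;  v := c + d(l, c, l)
The variable takes the whole remainder — replace the entire application.
Result:  g(c + d(l, c, l))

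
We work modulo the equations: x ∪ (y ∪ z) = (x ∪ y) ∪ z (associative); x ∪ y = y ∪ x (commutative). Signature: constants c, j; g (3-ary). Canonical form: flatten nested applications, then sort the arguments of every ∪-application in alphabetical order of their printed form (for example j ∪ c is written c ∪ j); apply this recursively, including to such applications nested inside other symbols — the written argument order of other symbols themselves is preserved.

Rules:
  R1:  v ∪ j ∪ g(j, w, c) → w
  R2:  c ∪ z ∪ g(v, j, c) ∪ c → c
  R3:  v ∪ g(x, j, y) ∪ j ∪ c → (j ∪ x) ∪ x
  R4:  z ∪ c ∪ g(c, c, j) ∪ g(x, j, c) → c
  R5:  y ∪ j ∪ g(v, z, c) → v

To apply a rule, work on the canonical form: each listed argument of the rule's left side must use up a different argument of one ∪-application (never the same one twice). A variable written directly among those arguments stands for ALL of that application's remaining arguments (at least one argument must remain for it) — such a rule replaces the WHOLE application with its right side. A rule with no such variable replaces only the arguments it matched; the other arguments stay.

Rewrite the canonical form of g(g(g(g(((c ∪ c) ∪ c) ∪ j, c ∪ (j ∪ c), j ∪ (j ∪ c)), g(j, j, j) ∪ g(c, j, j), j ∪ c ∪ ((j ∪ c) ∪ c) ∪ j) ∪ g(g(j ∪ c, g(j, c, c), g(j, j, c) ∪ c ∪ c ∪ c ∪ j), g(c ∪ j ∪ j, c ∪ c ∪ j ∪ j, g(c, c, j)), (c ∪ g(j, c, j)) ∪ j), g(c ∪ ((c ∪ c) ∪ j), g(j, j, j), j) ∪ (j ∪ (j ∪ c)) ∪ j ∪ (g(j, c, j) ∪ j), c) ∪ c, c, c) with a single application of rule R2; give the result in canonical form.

Canonical form:  g(c ∪ g(g(g(c ∪ c ∪ c ∪ j, c ∪ c ∪ j, c ∪ j ∪ j), g(c, j, j) ∪ g(j, j, j), c ∪ c ∪ c ∪ j ∪ j ∪ j) ∪ g(g(c ∪ j, g(j, c, c), c ∪ c ∪ c ∪ g(j, j, c) ∪ j), g(c ∪ j ∪ j, c ∪ c ∪ j ∪ j, g(c, c, j)), c ∪ g(j, c, j) ∪ j), c ∪ g(c ∪ c ∪ c ∪ j, g(j, j, j), j) ∪ g(j, c, j) ∪ j ∪ j ∪ j ∪ j, c), c, c)
Match R2:  consume c, c, g(j, j, c);  v := j, z := c ∪ j
The variable takes the whole remainder — replace the entire application.
New term:  g(c ∪ g(g(g(c ∪ c ∪ c ∪ j, c ∪ c ∪ j, c ∪ j ∪ j), g(c, j, j) ∪ g(j, j, j), c ∪ c ∪ c ∪ j ∪ j ∪ j) ∪ g(g(c ∪ j, g(j, c, c), c), g(c ∪ j ∪ j, c ∪ c ∪ j ∪ j, g(c, c, j)), c ∪ g(j, c, j) ∪ j), c ∪ g(c ∪ c ∪ c ∪ j, g(j, j, j), j) ∪ g(j, c, j) ∪ j ∪ j ∪ j ∪ j, c), c, c)

Answer: g(c ∪ g(g(g(c ∪ c ∪ c ∪ j, c ∪ c ∪ j, c ∪ j ∪ j), g(c, j, j) ∪ g(j, j, j), c ∪ c ∪ c ∪ j ∪ j ∪ j) ∪ g(g(c ∪ j, g(j, c, c), c), g(c ∪ j ∪ j, c ∪ c ∪ j ∪ j, g(c, c, j)), c ∪ g(j, c, j) ∪ j), c ∪ g(c ∪ c ∪ c ∪ j, g(j, j, j), j) ∪ g(j, c, j) ∪ j ∪ j ∪ j ∪ j, c), c, c)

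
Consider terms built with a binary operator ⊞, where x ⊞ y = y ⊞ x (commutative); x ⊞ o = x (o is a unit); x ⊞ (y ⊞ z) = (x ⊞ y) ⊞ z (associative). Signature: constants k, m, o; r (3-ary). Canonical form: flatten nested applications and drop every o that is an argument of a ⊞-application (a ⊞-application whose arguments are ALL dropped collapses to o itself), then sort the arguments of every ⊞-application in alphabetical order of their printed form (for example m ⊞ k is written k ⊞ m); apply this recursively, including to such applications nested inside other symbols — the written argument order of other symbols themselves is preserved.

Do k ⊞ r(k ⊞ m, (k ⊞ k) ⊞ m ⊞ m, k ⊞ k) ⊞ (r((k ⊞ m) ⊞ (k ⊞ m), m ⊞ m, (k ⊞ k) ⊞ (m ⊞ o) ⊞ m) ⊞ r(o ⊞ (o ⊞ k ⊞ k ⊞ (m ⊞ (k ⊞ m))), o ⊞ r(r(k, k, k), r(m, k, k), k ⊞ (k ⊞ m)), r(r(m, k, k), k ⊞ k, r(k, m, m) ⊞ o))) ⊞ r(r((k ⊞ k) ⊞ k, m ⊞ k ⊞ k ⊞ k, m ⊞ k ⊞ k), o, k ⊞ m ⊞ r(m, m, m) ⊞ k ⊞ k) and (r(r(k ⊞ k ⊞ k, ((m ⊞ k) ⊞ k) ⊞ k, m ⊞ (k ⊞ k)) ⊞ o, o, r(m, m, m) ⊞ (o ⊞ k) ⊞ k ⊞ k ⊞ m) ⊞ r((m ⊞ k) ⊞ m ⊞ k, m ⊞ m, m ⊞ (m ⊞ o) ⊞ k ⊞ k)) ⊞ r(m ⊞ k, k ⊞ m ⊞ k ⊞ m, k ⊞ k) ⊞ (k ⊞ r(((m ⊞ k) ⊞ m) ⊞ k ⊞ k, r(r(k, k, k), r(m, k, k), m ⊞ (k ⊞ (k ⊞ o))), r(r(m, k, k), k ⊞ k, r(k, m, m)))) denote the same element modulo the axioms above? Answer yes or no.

Answer: yes — both canonical forms are k ⊞ r(k ⊞ k ⊞ k ⊞ m ⊞ m, r(r(k, k, k), r(m, k, k), k ⊞ k ⊞ m), r(r(m, k, k), k ⊞ k, r(k, m, m))) ⊞ r(k ⊞ k ⊞ m ⊞ m, m ⊞ m, k ⊞ k ⊞ m ⊞ m) ⊞ r(k ⊞ m, k ⊞ k ⊞ m ⊞ m, k ⊞ k) ⊞ r(r(k ⊞ k ⊞ k, k ⊞ k ⊞ k ⊞ m, k ⊞ k ⊞ m), o, k ⊞ k ⊞ k ⊞ m ⊞ r(m, m, m))

Derivation:
Left:  k ⊞ r(k ⊞ m, (k ⊞ k) ⊞ m ⊞ m, k ⊞ k) ⊞ (r((k ⊞ m) ⊞ (k ⊞ m), m ⊞ m, (k ⊞ k) ⊞ (m ⊞ o) ⊞ m) ⊞ r(o ⊞ (o ⊞ k ⊞ k ⊞ (m ⊞ (k ⊞ m))), o ⊞ r(r(k, k, k), r(m, k, k), k ⊞ (k ⊞ m)), r(r(m, k, k), k ⊞ k, r(k, m, m) ⊞ o))) ⊞ r(r((k ⊞ k) ⊞ k, m ⊞ k ⊞ k ⊞ k, m ⊞ k ⊞ k), o, k ⊞ m ⊞ r(m, m, m) ⊞ k ⊞ k)
  Merge nested applications:  k ⊞ r(k ⊞ m, (k ⊞ k) ⊞ m ⊞ m, k ⊞ k) ⊞ r((k ⊞ m) ⊞ (k ⊞ m), m ⊞ m, (k ⊞ k) ⊞ (m ⊞ o) ⊞ m) ⊞ r(o ⊞ (o ⊞ k ⊞ k ⊞ (m ⊞ (k ⊞ m))), o ⊞ r(r(k, k, k), r(m, k, k), k ⊞ (k ⊞ m)), r(r(m, k, k), k ⊞ k, r(k, m, m) ⊞ o)) ⊞ r(r((k ⊞ k) ⊞ k, m ⊞ k ⊞ k ⊞ k, m ⊞ k ⊞ k), o, k ⊞ m ⊞ r(m, m, m) ⊞ k ⊞ k)
  Simplify inside:  r(k ⊞ m, (k ⊞ k) ⊞ m ⊞ m, k ⊞ k)  →  r(k ⊞ m, k ⊞ k ⊞ m ⊞ m, k ⊞ k)
  Canonicalize subterm:  r((k ⊞ m) ⊞ (k ⊞ m), m ⊞ m, (k ⊞ k) ⊞ (m ⊞ o) ⊞ m)  →  r(k ⊞ k ⊞ m ⊞ m, m ⊞ m, k ⊞ k ⊞ m ⊞ m)
  Simplify inside:  r(o ⊞ (o ⊞ k ⊞ k ⊞ (m ⊞ (k ⊞ m))), o ⊞ r(r(k, k, k), r(m, k, k), k ⊞ (k ⊞ m)), r(r(m, k, k), k ⊞ k, r(k, m, m) ⊞ o))  →  r(k ⊞ k ⊞ k ⊞ m ⊞ m, r(r(k, k, k), r(m, k, k), k ⊞ k ⊞ m), r(r(m, k, k), k ⊞ k, r(k, m, m)))
  Sort arguments:  k ⊞ r(k ⊞ k ⊞ k ⊞ m ⊞ m, r(r(k, k, k), r(m, k, k), k ⊞ k ⊞ m), r(r(m, k, k), k ⊞ k, r(k, m, m))) ⊞ r(k ⊞ k ⊞ m ⊞ m, m ⊞ m, k ⊞ k ⊞ m ⊞ m) ⊞ r(k ⊞ m, k ⊞ k ⊞ m ⊞ m, k ⊞ k) ⊞ r(r(k ⊞ k ⊞ k, k ⊞ k ⊞ k ⊞ m, k ⊞ k ⊞ m), o, k ⊞ k ⊞ k ⊞ m ⊞ r(m, m, m))
Right:  (r(r(k ⊞ k ⊞ k, ((m ⊞ k) ⊞ k) ⊞ k, m ⊞ (k ⊞ k)) ⊞ o, o, r(m, m, m) ⊞ (o ⊞ k) ⊞ k ⊞ k ⊞ m) ⊞ r((m ⊞ k) ⊞ m ⊞ k, m ⊞ m, m ⊞ (m ⊞ o) ⊞ k ⊞ k)) ⊞ r(m ⊞ k, k ⊞ m ⊞ k ⊞ m, k ⊞ k) ⊞ (k ⊞ r(((m ⊞ k) ⊞ m) ⊞ k ⊞ k, r(r(k, k, k), r(m, k, k), m ⊞ (k ⊞ (k ⊞ o))), r(r(m, k, k), k ⊞ k, r(k, m, m))))
  Un-nest:  r(r(k ⊞ k ⊞ k, ((m ⊞ k) ⊞ k) ⊞ k, m ⊞ (k ⊞ k)) ⊞ o, o, r(m, m, m) ⊞ (o ⊞ k) ⊞ k ⊞ k ⊞ m) ⊞ r((m ⊞ k) ⊞ m ⊞ k, m ⊞ m, m ⊞ (m ⊞ o) ⊞ k ⊞ k) ⊞ r(m ⊞ k, k ⊞ m ⊞ k ⊞ m, k ⊞ k) ⊞ k ⊞ r(((m ⊞ k) ⊞ m) ⊞ k ⊞ k, r(r(k, k, k), r(m, k, k), m ⊞ (k ⊞ (k ⊞ o))), r(r(m, k, k), k ⊞ k, r(k, m, m)))
  Simplify inside:  r(r(k ⊞ k ⊞ k, ((m ⊞ k) ⊞ k) ⊞ k, m ⊞ (k ⊞ k)) ⊞ o, o, r(m, m, m) ⊞ (o ⊞ k) ⊞ k ⊞ k ⊞ m)  →  r(r(k ⊞ k ⊞ k, k ⊞ k ⊞ k ⊞ m, k ⊞ k ⊞ m), o, k ⊞ k ⊞ k ⊞ m ⊞ r(m, m, m))
  Simplify inside:  r((m ⊞ k) ⊞ m ⊞ k, m ⊞ m, m ⊞ (m ⊞ o) ⊞ k ⊞ k)  →  r(k ⊞ k ⊞ m ⊞ m, m ⊞ m, k ⊞ k ⊞ m ⊞ m)
  Simplify inside:  r(m ⊞ k, k ⊞ m ⊞ k ⊞ m, k ⊞ k)  →  r(k ⊞ m, k ⊞ k ⊞ m ⊞ m, k ⊞ k)
  Order the arguments:  k ⊞ r(k ⊞ k ⊞ k ⊞ m ⊞ m, r(r(k, k, k), r(m, k, k), k ⊞ k ⊞ m), r(r(m, k, k), k ⊞ k, r(k, m, m))) ⊞ r(k ⊞ k ⊞ m ⊞ m, m ⊞ m, k ⊞ k ⊞ m ⊞ m) ⊞ r(k ⊞ m, k ⊞ k ⊞ m ⊞ m, k ⊞ k) ⊞ r(r(k ⊞ k ⊞ k, k ⊞ k ⊞ k ⊞ m, k ⊞ k ⊞ m), o, k ⊞ k ⊞ k ⊞ m ⊞ r(m, m, m))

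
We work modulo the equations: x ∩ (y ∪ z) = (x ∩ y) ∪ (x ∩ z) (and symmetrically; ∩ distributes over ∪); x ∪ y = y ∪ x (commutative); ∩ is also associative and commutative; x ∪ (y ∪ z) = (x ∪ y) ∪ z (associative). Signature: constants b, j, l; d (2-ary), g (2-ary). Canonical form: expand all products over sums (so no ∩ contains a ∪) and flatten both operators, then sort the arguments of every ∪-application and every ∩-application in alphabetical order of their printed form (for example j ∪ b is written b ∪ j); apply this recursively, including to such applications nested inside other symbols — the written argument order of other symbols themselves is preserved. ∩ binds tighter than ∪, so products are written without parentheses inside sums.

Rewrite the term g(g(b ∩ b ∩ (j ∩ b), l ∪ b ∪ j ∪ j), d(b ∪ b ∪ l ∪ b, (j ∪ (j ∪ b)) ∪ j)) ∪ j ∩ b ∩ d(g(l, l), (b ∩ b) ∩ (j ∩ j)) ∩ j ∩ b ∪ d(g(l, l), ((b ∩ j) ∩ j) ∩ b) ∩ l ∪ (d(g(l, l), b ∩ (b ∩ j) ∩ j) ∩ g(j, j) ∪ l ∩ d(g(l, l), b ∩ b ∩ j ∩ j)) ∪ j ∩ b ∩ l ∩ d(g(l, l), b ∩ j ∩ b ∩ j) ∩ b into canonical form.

Answer: b ∩ b ∩ d(g(l, l), b ∩ b ∩ j ∩ j) ∩ j ∩ j ∪ b ∩ b ∩ d(g(l, l), b ∩ b ∩ j ∩ j) ∩ j ∩ l ∪ d(g(l, l), b ∩ b ∩ j ∩ j) ∩ g(j, j) ∪ d(g(l, l), b ∩ b ∩ j ∩ j) ∩ l ∪ d(g(l, l), b ∩ b ∩ j ∩ j) ∩ l ∪ g(g(b ∩ b ∩ b ∩ j, b ∪ j ∪ j ∪ l), d(b ∪ b ∪ b ∪ l, b ∪ j ∪ j ∪ j))

Derivation:
Un-nest:  g(g(b ∩ b ∩ b ∩ j, b ∪ j ∪ j ∪ l), d(b ∪ b ∪ b ∪ l, b ∪ j ∪ j ∪ j)) ∪ b ∩ b ∩ d(g(l, l), b ∩ b ∩ j ∩ j) ∩ j ∩ j ∪ d(g(l, l), b ∩ b ∩ j ∩ j) ∩ l ∪ d(g(l, l), b ∩ b ∩ j ∩ j) ∩ g(j, j) ∪ d(g(l, l), b ∩ b ∩ j ∩ j) ∩ l ∪ b ∩ b ∩ d(g(l, l), b ∩ b ∩ j ∩ j) ∩ j ∩ l
Sort:  b ∩ b ∩ d(g(l, l), b ∩ b ∩ j ∩ j) ∩ j ∩ j ∪ b ∩ b ∩ d(g(l, l), b ∩ b ∩ j ∩ j) ∩ j ∩ l ∪ d(g(l, l), b ∩ b ∩ j ∩ j) ∩ g(j, j) ∪ d(g(l, l), b ∩ b ∩ j ∩ j) ∩ l ∪ d(g(l, l), b ∩ b ∩ j ∩ j) ∩ l ∪ g(g(b ∩ b ∩ b ∩ j, b ∪ j ∪ j ∪ l), d(b ∪ b ∪ b ∪ l, b ∪ j ∪ j ∪ j))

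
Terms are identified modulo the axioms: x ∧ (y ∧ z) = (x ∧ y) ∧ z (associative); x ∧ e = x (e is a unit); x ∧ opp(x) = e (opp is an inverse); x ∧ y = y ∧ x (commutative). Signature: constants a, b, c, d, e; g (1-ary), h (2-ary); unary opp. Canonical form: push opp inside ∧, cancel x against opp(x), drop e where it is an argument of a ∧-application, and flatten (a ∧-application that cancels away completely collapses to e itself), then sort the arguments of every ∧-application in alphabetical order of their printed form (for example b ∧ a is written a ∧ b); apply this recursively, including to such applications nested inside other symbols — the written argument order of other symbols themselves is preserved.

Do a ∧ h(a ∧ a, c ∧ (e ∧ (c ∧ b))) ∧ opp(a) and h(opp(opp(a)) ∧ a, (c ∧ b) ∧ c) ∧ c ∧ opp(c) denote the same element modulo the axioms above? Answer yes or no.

Left:  a ∧ h(a ∧ a, c ∧ (e ∧ (c ∧ b))) ∧ opp(a)
  Cancel:  a cancels
  Collect:  h(a ∧ a, b ∧ c ∧ c)
Right:  h(opp(opp(a)) ∧ a, (c ∧ b) ∧ c) ∧ c ∧ opp(c)
  Push opp inside:  distribute opp over ∧ and collapse double opp
  Inverses cancel:  c cancels
  Collect:  h(a ∧ a, b ∧ c ∧ c)

Answer: yes — both canonical forms are h(a ∧ a, b ∧ c ∧ c)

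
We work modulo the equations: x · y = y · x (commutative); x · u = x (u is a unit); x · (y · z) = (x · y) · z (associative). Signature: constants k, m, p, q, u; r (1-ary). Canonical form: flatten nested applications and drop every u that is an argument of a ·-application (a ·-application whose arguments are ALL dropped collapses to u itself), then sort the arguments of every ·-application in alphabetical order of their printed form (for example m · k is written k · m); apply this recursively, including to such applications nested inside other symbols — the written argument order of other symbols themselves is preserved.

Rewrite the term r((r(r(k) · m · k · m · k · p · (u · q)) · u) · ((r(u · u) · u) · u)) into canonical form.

Answer: r(r(k · k · m · m · p · q · r(k)) · r(u))

Derivation:
Work inside:  (r(r(k) · m · k · m · k · p · (u · q)) · u) · ((r(u · u) · u) · u)
Un-nest:  r(r(k) · m · k · m · k · p · (u · q)) · u · r(u · u) · u · u
Simplify inside:  r(r(k) · m · k · m · k · p · (u · q))  →  r(k · k · m · m · p · q · r(k))
Simplify inside:  r(u · u)  →  r(u)
Units out:  drop u (×3)
Order the arguments:  r(k · k · m · m · p · q · r(k)) · r(u)
Rebuild:  r(r(k · k · m · m · p · q · r(k)) · r(u))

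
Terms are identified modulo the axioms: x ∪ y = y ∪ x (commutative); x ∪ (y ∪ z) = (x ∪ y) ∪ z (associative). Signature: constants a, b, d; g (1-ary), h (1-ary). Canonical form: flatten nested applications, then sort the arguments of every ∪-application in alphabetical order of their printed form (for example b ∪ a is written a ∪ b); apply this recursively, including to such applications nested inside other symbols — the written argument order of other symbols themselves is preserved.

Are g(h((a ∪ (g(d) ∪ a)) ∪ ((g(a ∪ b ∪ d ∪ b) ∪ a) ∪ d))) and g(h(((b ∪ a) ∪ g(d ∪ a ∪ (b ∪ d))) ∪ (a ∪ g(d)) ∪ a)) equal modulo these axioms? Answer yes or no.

Left:  g(h((a ∪ (g(d) ∪ a)) ∪ ((g(a ∪ b ∪ d ∪ b) ∪ a) ∪ d)))
  Focus inside:  (a ∪ (g(d) ∪ a)) ∪ ((g(a ∪ b ∪ d ∪ b) ∪ a) ∪ d)
  Merge nested applications:  a ∪ g(d) ∪ a ∪ g(a ∪ b ∪ d ∪ b) ∪ a ∪ d
  Simplify inside:  g(a ∪ b ∪ d ∪ b)  →  g(a ∪ b ∪ b ∪ d)
  Order the arguments:  a ∪ a ∪ a ∪ d ∪ g(a ∪ b ∪ b ∪ d) ∪ g(d)
  Put back:  g(h(a ∪ a ∪ a ∪ d ∪ g(a ∪ b ∪ b ∪ d) ∪ g(d)))
Right:  g(h(((b ∪ a) ∪ g(d ∪ a ∪ (b ∪ d))) ∪ (a ∪ g(d)) ∪ a))
  Descend into:  ((b ∪ a) ∪ g(d ∪ a ∪ (b ∪ d))) ∪ (a ∪ g(d)) ∪ a
  Un-nest:  b ∪ a ∪ g(d ∪ a ∪ (b ∪ d)) ∪ a ∪ g(d) ∪ a
  Canonicalize subterm:  g(d ∪ a ∪ (b ∪ d))  →  g(a ∪ b ∪ d ∪ d)
  Order the arguments:  a ∪ a ∪ a ∪ b ∪ g(a ∪ b ∪ d ∪ d) ∪ g(d)
  Rebuild:  g(h(a ∪ a ∪ a ∪ b ∪ g(a ∪ b ∪ d ∪ d) ∪ g(d)))

Answer: no — g(h(a ∪ a ∪ a ∪ d ∪ g(a ∪ b ∪ b ∪ d) ∪ g(d))) vs g(h(a ∪ a ∪ a ∪ b ∪ g(a ∪ b ∪ d ∪ d) ∪ g(d)))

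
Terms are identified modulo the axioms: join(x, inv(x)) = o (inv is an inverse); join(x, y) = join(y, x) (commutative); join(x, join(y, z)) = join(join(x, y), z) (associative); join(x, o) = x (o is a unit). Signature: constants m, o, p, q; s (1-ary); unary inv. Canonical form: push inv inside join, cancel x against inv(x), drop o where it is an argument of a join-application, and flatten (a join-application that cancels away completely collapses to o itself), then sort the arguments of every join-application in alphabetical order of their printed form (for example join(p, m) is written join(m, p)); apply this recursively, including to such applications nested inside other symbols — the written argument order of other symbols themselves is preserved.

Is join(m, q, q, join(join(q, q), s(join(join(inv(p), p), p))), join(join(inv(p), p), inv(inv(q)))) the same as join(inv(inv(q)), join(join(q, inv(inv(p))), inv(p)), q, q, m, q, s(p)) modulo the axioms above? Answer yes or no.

Answer: yes — both canonical forms are join(m, q, q, q, q, q, s(p))

Derivation:
Left:  join(m, q, q, join(join(q, q), s(join(join(inv(p), p), p))), join(join(inv(p), p), inv(inv(q))))
  Push inv inside:  distribute inv over join and collapse double inv
  Cancel inverse pairs:  p cancels
  Combine occurrences:  join(m, q, q, q, q, q, s(p))
Right:  join(inv(inv(q)), join(join(q, inv(inv(p))), inv(p)), q, q, m, q, s(p))
  Push inv inside:  distribute inv over join and collapse double inv
  Cancel inverse pairs:  p cancels
  Combine occurrences:  join(q, q, q, q, q, m, s(p))
  Sort:  join(m, q, q, q, q, q, s(p))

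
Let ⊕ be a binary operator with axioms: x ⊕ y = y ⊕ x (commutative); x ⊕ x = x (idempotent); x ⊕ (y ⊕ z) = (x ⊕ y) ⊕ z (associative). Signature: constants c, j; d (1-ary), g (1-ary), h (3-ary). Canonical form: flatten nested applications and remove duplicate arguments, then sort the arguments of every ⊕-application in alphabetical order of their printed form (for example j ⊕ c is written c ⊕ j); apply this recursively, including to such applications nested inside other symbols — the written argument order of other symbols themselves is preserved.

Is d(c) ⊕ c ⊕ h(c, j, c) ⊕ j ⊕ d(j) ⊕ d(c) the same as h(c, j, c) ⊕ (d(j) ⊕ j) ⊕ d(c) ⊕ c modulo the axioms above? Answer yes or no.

Answer: yes — both canonical forms are c ⊕ d(c) ⊕ d(j) ⊕ h(c, j, c) ⊕ j

Derivation:
Left:  d(c) ⊕ c ⊕ h(c, j, c) ⊕ j ⊕ d(j) ⊕ d(c)
  Deduplicate:  drop duplicate d(c)
  Sort arguments:  c ⊕ d(c) ⊕ d(j) ⊕ h(c, j, c) ⊕ j
Right:  h(c, j, c) ⊕ (d(j) ⊕ j) ⊕ d(c) ⊕ c
  Merge nested applications:  h(c, j, c) ⊕ d(j) ⊕ j ⊕ d(c) ⊕ c
  Order the arguments:  c ⊕ d(c) ⊕ d(j) ⊕ h(c, j, c) ⊕ j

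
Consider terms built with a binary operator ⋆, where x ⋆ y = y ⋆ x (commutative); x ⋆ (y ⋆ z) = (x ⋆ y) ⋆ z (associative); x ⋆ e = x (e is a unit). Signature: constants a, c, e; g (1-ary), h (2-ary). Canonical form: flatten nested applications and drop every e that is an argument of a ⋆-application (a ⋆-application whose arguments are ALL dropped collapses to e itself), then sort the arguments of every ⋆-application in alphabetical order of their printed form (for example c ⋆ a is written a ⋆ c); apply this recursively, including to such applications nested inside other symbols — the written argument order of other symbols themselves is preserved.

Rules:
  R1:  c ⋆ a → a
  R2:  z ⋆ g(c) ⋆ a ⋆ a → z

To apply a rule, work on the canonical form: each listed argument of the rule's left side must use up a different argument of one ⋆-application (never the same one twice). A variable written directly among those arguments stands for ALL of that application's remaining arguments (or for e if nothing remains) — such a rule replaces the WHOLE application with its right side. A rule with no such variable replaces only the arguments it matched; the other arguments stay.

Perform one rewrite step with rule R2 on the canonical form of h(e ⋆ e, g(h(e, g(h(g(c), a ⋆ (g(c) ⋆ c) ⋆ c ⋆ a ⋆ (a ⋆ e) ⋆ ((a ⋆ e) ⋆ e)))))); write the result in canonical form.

Answer: h(e, g(h(e, g(h(g(c), a ⋆ a ⋆ c ⋆ c)))))

Derivation:
Canonical form:  h(e, g(h(e, g(h(g(c), a ⋆ a ⋆ a ⋆ a ⋆ c ⋆ c ⋆ g(c))))))
Match R2:  consume a, a, g(c);  z := a ⋆ a ⋆ c ⋆ c
The variable takes the whole remainder — replace the entire application.
Result:  h(e, g(h(e, g(h(g(c), a ⋆ a ⋆ c ⋆ c)))))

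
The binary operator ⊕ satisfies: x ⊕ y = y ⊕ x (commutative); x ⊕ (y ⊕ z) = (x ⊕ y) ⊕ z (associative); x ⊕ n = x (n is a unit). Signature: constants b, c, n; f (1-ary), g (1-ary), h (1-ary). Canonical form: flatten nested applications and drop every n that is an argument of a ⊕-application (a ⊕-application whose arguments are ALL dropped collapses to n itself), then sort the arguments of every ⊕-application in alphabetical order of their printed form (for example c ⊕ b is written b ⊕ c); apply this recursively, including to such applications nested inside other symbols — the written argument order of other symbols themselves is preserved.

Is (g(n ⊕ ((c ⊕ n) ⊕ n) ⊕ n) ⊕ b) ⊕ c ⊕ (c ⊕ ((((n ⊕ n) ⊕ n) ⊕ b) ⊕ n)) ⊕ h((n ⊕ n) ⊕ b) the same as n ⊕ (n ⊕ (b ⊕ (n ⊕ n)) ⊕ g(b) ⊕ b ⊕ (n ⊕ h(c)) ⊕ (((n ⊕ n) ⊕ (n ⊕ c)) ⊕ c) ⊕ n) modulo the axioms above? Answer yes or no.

Left:  (g(n ⊕ ((c ⊕ n) ⊕ n) ⊕ n) ⊕ b) ⊕ c ⊕ (c ⊕ ((((n ⊕ n) ⊕ n) ⊕ b) ⊕ n)) ⊕ h((n ⊕ n) ⊕ b)
  Un-nest:  g(n ⊕ ((c ⊕ n) ⊕ n) ⊕ n) ⊕ b ⊕ c ⊕ c ⊕ n ⊕ n ⊕ n ⊕ b ⊕ n ⊕ h((n ⊕ n) ⊕ b)
  Inside:  g(n ⊕ ((c ⊕ n) ⊕ n) ⊕ n)  →  g(c)
  Canonicalize subterm:  h((n ⊕ n) ⊕ b)  →  h(b)
  Units out:  drop n (×4)
  Order the arguments:  b ⊕ b ⊕ c ⊕ c ⊕ g(c) ⊕ h(b)
Right:  n ⊕ (n ⊕ (b ⊕ (n ⊕ n)) ⊕ g(b) ⊕ b ⊕ (n ⊕ h(c)) ⊕ (((n ⊕ n) ⊕ (n ⊕ c)) ⊕ c) ⊕ n)
  Merge nested applications:  n ⊕ n ⊕ b ⊕ n ⊕ n ⊕ g(b) ⊕ b ⊕ n ⊕ h(c) ⊕ n ⊕ n ⊕ n ⊕ c ⊕ c ⊕ n
  Drop the unit:  drop n (×9)
  Sort arguments:  b ⊕ b ⊕ c ⊕ c ⊕ g(b) ⊕ h(c)

Answer: no — b ⊕ b ⊕ c ⊕ c ⊕ g(c) ⊕ h(b) vs b ⊕ b ⊕ c ⊕ c ⊕ g(b) ⊕ h(c)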